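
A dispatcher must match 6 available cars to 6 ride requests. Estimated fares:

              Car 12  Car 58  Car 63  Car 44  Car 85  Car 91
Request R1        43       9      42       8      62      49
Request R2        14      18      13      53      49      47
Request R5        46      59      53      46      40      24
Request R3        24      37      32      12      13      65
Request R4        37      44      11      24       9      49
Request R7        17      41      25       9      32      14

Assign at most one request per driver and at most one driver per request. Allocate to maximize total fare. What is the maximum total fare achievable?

Treat this as an assignment problem: match each driver to one request.
Optimal: Car 12→Request R4 ($37), Car 58→Request R7 ($41), Car 63→Request R5 ($53), Car 44→Request R2 ($53), Car 85→Request R1 ($62), Car 91→Request R3 ($65) — total 37+41+53+53+62+65 = $311.
Column-greedy (each request in turn goes to its best remaining driver) gives $301, worse by 10.
Every other assignment is strictly worse.

Maximum total: $311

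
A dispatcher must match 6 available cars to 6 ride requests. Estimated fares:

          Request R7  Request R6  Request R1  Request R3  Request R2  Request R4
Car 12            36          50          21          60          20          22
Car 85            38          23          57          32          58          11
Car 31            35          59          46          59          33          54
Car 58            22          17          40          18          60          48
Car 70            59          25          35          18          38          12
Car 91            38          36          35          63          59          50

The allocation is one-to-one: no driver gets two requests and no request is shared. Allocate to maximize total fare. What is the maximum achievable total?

Optimal: Car 12→Request R3 ($60), Car 85→Request R1 ($57), Car 31→Request R6 ($59), Car 58→Request R2 ($60), Car 70→Request R7 ($59), Car 91→Request R4 ($50) — total 60+57+59+60+59+50 = $345.
Next-best assignment: Car 12→Request R6, Car 85→Request R1, Car 31→Request R4, Car 58→Request R2, Car 70→Request R7, Car 91→Request R3 = $343.
Every other assignment is strictly worse.

Max total: $345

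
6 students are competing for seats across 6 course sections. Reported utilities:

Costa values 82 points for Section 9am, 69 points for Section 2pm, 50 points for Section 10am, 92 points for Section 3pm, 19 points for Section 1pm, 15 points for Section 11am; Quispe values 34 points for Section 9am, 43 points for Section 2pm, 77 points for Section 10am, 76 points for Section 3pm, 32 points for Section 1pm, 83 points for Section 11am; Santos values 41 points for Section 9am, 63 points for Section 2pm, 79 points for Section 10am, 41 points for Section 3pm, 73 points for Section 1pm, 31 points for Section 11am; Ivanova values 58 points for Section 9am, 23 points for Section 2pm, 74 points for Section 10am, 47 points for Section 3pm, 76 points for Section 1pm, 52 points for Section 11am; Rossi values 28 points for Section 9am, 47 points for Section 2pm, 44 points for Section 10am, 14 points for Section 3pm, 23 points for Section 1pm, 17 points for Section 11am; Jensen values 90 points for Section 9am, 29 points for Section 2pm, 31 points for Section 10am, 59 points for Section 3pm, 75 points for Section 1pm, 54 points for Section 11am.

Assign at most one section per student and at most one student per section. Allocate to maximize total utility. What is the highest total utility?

Maximum total: 467 points

This is a one-to-one assignment (maximum-weight bipartite matching).
Optimal: Costa→Section 3pm (92 points), Quispe→Section 11am (83 points), Santos→Section 10am (79 points), Ivanova→Section 1pm (76 points), Rossi→Section 2pm (47 points), Jensen→Section 9am (90 points) — total 92+83+79+76+47+90 = 467 points.
Column-greedy (each section in turn goes to its best remaining student) gives 407 points, worse by 60.
Next-best assignment: Costa→Section 3pm, Quispe→Section 11am, Santos→Section 1pm, Ivanova→Section 10am, Rossi→Section 2pm, Jensen→Section 9am = 459 points.
Swapping Ivanova↔Santos (Ivanova→Section 10am 74 points, Santos→Section 1pm 73 points) loses 8.
Every other assignment is strictly worse.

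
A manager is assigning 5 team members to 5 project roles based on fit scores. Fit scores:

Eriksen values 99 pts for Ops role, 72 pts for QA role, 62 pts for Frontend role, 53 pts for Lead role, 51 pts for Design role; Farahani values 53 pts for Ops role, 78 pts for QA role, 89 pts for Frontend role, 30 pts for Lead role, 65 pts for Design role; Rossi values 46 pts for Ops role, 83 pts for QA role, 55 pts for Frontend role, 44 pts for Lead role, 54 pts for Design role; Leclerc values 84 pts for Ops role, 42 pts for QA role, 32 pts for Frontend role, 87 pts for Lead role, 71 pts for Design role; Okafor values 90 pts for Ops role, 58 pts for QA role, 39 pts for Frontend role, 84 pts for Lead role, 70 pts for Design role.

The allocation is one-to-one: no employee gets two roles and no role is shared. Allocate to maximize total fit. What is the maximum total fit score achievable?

Maximum total: 428 pts

Optimal: Eriksen→Ops role (99 pts), Farahani→Frontend role (89 pts), Rossi→QA role (83 pts), Leclerc→Lead role (87 pts), Okafor→Design role (70 pts) — total 99+89+83+87+70 = 428 pts.
Swapping Leclerc↔Okafor (Leclerc→Design role 71 pts, Okafor→Lead role 84 pts) loses 2.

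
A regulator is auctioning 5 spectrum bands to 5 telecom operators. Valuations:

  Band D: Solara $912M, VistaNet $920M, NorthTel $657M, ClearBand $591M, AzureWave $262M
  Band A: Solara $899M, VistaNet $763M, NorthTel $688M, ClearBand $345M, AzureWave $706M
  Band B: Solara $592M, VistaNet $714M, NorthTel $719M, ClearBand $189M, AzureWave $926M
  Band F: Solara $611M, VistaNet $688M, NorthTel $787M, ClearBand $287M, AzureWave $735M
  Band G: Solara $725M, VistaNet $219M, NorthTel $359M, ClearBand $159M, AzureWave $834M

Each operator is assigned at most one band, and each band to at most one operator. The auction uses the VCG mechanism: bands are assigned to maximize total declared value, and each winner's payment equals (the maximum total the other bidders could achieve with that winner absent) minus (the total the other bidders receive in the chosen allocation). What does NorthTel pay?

NorthTel pays $66M.

Efficient allocation: Solara→Band A ($899M), VistaNet→Band B ($714M), NorthTel→Band F ($787M), ClearBand→Band D ($591M), AzureWave→Band G ($834M); total welfare W = $3825M.
NorthTel receives Band F at value $787M, so the others get W − 787 = $3038M.
Without NorthTel: best allocation of the remaining 4 bidders over all 5 bands is Solara→Band A ($899M), VistaNet→Band F ($688M), ClearBand→Band D ($591M), AzureWave→Band B ($926M), total $3104M.
VCG payment = (others' best without NorthTel) − (others' welfare with NorthTel) = 3104 − 3038 = $66M.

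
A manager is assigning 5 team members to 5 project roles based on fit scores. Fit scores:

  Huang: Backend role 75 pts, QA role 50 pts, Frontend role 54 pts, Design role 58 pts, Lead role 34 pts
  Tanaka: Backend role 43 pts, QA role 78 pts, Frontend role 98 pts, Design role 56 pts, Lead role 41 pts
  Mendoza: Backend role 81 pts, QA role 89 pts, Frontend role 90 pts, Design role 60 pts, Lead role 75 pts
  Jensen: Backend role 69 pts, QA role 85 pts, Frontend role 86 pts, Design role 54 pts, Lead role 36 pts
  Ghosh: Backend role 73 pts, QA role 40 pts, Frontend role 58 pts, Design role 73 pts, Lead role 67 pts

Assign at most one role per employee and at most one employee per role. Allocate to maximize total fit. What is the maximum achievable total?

Max total: 406 pts

This is a one-to-one assignment (maximum-weight bipartite matching).
Optimal: Huang→Backend role (75 pts), Tanaka→Frontend role (98 pts), Mendoza→Lead role (75 pts), Jensen→QA role (85 pts), Ghosh→Design role (73 pts) — total 75+98+75+85+73 = 406 pts.
Column-greedy (each role in turn goes to its best remaining employee) gives 371 pts, worse by 35.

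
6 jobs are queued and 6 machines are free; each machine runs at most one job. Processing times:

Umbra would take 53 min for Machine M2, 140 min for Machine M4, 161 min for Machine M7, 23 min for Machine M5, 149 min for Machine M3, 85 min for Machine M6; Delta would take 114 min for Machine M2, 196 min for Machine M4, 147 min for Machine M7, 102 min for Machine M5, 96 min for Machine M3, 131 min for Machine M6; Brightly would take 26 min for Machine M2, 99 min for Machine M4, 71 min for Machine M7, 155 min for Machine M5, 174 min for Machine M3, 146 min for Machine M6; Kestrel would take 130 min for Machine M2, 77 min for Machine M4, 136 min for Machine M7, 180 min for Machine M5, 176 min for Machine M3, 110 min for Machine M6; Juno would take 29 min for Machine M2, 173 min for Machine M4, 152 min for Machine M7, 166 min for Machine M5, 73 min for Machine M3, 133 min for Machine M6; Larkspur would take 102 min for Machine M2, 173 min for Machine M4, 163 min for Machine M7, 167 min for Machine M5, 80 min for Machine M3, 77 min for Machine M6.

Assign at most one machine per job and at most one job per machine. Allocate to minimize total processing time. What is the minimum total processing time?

Minimum total: 373 min

This is a one-to-one assignment (minimum-cost bipartite matching).
Optimal: Umbra→Machine M5 (23 min), Delta→Machine M3 (96 min), Brightly→Machine M7 (71 min), Kestrel→Machine M4 (77 min), Juno→Machine M2 (29 min), Larkspur→Machine M6 (77 min) — total 23+96+71+77+29+77 = 373 min.
Min-entry greedy (repeatedly take the single cheapest remaining cell) gives 423 min, worse by 50.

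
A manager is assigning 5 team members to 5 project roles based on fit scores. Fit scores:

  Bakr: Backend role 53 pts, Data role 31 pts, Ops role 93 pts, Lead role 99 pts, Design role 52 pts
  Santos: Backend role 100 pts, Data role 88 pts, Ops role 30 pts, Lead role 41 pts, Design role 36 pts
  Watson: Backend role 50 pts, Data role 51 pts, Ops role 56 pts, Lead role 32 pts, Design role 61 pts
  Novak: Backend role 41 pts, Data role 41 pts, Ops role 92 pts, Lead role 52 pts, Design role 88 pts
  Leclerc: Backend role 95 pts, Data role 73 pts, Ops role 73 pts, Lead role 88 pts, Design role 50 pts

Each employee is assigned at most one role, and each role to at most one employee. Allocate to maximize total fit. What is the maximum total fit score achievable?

Optimal: Bakr→Lead role (99 pts), Santos→Data role (88 pts), Watson→Design role (61 pts), Novak→Ops role (92 pts), Leclerc→Backend role (95 pts) — total 99+88+61+92+95 = 435 pts.
Max-entry greedy (repeatedly take the single best remaining cell) gives 425 pts, worse by 10.
Next-best assignment: Bakr→Lead role, Santos→Data role, Watson→Ops role, Novak→Design role, Leclerc→Backend role = 426 pts.

Maximum total: 435 pts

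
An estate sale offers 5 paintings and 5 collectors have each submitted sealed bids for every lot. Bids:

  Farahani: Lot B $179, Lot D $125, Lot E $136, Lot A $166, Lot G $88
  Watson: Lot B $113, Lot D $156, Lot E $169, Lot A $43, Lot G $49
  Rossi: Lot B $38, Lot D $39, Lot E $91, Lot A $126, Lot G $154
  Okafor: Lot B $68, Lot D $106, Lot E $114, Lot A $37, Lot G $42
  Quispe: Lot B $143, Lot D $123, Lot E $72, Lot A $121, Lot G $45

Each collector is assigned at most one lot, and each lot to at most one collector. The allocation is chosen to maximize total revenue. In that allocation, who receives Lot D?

Optimal: Farahani→Lot A ($166), Watson→Lot E ($169), Rossi→Lot G ($154), Okafor→Lot D ($106), Quispe→Lot B ($143) — total 166+169+154+106+143 = $738.
Max-entry greedy (repeatedly take the single best remaining cell) gives $662, worse by 76.
Okafor's own top lot is Lot E ($114), but forcing Okafor→Lot E and reassigning the rest optimally gives only $733 — worse by 5.

Okafor receives Lot D.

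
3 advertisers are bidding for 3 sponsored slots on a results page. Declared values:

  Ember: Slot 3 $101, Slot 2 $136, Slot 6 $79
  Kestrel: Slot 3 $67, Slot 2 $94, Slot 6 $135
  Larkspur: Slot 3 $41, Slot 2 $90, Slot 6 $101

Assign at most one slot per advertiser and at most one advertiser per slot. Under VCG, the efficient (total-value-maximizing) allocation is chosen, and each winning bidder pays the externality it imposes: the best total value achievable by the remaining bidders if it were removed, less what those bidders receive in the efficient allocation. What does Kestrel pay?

Kestrel pays $46.

Efficient allocation: Ember→Slot 3 ($101), Kestrel→Slot 6 ($135), Larkspur→Slot 2 ($90); total welfare W = $326.
Kestrel receives Slot 6 at value $135, so the others get W − 135 = $191.
Without Kestrel: best allocation of the remaining 2 bidders over all 3 slots is Ember→Slot 2 ($136), Larkspur→Slot 6 ($101), total $237.
VCG payment = (others' best without Kestrel) − (others' welfare with Kestrel) = 237 − 191 = $46.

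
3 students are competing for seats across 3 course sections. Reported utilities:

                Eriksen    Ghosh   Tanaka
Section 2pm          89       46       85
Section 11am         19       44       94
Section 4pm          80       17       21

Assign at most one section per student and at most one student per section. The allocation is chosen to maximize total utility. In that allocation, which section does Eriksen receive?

Optimal: Eriksen→Section 4pm (80 points), Ghosh→Section 2pm (46 points), Tanaka→Section 11am (94 points) — total 80+46+94 = 220 points.
Max-entry greedy (repeatedly take the single best remaining cell) gives 200 points, worse by 20.
Next-best assignment: Eriksen→Section 4pm, Ghosh→Section 11am, Tanaka→Section 2pm = 209 points.
Swapping Tanaka↔Ghosh (Tanaka→Section 2pm 85 points, Ghosh→Section 11am 44 points) loses 11.
Eriksen's own top section is Section 2pm (89 points), but forcing Eriksen→Section 2pm and reassigning the rest optimally gives only 200 points — worse by 20.

Eriksen receives Section 4pm.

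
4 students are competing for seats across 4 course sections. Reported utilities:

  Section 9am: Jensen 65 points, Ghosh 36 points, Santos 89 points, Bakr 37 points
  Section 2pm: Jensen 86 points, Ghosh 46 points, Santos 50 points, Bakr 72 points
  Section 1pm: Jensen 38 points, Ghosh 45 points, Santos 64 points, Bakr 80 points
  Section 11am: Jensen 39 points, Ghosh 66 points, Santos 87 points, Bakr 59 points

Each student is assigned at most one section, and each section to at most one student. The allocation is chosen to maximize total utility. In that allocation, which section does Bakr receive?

Optimal: Jensen→Section 2pm (86 points), Ghosh→Section 11am (66 points), Santos→Section 9am (89 points), Bakr→Section 1pm (80 points) — total 86+66+89+80 = 321 points.
Next-best assignment: Jensen→Section 2pm, Ghosh→Section 9am, Santos→Section 11am, Bakr→Section 1pm = 289 points.
No other one-to-one assignment exceeds 321 points.

Bakr receives Section 1pm.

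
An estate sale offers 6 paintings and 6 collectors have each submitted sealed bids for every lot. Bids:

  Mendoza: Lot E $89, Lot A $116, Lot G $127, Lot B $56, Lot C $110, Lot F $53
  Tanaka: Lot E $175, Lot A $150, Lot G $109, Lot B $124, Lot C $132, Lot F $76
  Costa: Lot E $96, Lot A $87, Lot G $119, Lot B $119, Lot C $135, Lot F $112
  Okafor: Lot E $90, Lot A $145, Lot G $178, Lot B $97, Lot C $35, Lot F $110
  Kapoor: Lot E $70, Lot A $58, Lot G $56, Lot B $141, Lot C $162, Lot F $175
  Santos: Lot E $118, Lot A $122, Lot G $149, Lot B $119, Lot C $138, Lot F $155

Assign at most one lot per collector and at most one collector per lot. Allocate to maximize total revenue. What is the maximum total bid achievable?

Maximum total: $905

Optimal: Mendoza→Lot A ($116), Tanaka→Lot E ($175), Costa→Lot B ($119), Okafor→Lot G ($178), Kapoor→Lot C ($162), Santos→Lot F ($155) — total 116+175+119+178+162+155 = $905.
Column-greedy (each lot in turn goes to its best remaining collector) gives $798, worse by 107.
Next-best assignment: Mendoza→Lot A, Tanaka→Lot E, Costa→Lot B, Okafor→Lot G, Kapoor→Lot F, Santos→Lot C = $901.
Checked against all permutations: $905 is optimal.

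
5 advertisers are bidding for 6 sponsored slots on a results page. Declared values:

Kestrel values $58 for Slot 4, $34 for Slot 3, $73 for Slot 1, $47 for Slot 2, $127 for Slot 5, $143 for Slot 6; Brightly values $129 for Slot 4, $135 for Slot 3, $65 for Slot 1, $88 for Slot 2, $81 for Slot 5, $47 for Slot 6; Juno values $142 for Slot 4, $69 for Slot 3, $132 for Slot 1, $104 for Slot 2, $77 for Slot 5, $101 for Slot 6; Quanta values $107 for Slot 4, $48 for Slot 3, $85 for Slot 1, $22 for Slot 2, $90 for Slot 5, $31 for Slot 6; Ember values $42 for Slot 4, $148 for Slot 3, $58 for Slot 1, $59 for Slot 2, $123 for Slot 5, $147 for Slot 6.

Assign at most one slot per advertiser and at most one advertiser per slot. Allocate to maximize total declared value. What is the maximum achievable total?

Maximum total: $648

Optimal: Kestrel→Slot 5 ($127), Brightly→Slot 3 ($135), Juno→Slot 1 ($132), Quanta→Slot 4 ($107), Ember→Slot 6 ($147) — total 127+135+132+107+147 = $648.
Row-greedy (each advertiser in turn takes its best remaining slot) gives $569, worse by 79.
Next-best assignment: Kestrel→Slot 6, Brightly→Slot 4, Juno→Slot 1, Quanta→Slot 5, Ember→Slot 3 = $642.
Checked against all permutations: $648 is optimal.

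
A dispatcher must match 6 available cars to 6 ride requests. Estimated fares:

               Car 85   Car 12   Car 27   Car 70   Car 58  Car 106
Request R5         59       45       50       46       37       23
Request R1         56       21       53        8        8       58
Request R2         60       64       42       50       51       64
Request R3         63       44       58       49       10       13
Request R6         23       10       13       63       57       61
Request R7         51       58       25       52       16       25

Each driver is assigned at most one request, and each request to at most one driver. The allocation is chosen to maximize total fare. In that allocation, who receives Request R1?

Optimal: Car 85→Request R5 ($59), Car 12→Request R2 ($64), Car 27→Request R3 ($58), Car 70→Request R7 ($52), Car 58→Request R6 ($57), Car 106→Request R1 ($58) — total 59+64+58+52+57+58 = $348.
Column-greedy (each request in turn goes to its best remaining driver) gives $318, worse by 30.
Next-best assignment: Car 85→Request R5, Car 12→Request R7, Car 27→Request R3, Car 70→Request R6, Car 58→Request R2, Car 106→Request R1 = $347.
Checked against all permutations: $348 is optimal.
Car 106's own top request is Request R2 ($64), but forcing Car 106→Request R2 and reassigning the rest optimally gives only $341 — worse by 7.

Car 106 receives Request R1.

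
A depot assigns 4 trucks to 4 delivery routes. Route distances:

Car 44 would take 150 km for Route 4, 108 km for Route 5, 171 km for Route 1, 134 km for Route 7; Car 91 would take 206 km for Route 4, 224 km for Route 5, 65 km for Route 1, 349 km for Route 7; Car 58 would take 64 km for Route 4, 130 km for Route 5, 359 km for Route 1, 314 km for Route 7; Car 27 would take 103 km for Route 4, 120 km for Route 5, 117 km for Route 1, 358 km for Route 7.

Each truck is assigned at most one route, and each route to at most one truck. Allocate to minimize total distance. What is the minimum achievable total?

Min total: 383 km

Treat this as an assignment problem: match each truck to one route.
Optimal: Car 44→Route 7 (134 km), Car 91→Route 1 (65 km), Car 58→Route 4 (64 km), Car 27→Route 5 (120 km) — total 134+65+64+120 = 383 km.
Min-entry greedy (repeatedly take the single cheapest remaining cell) gives 595 km, worse by 212.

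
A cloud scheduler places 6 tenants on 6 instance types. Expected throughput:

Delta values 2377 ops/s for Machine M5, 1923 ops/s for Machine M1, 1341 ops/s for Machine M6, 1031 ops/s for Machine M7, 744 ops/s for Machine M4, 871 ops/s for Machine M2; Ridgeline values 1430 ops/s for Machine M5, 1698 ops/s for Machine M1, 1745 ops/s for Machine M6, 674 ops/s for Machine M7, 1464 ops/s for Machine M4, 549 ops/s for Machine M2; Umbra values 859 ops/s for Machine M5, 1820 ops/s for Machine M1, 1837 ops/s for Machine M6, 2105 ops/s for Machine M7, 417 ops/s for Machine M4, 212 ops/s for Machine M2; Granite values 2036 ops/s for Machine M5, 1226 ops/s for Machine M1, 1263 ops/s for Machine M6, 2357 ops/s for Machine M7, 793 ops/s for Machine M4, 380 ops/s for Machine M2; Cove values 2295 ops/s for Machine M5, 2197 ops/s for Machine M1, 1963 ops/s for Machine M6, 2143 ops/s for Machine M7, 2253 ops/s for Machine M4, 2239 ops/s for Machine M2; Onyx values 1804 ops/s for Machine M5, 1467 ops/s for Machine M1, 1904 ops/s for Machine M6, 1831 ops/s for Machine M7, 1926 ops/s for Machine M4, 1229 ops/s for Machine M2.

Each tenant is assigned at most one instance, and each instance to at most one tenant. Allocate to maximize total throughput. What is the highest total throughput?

Optimal: Delta→Machine M5 (2377 ops/s), Ridgeline→Machine M6 (1745 ops/s), Umbra→Machine M1 (1820 ops/s), Granite→Machine M7 (2357 ops/s), Cove→Machine M2 (2239 ops/s), Onyx→Machine M4 (1926 ops/s) — total 2377+1745+1820+2357+2239+1926 = 12464 ops/s.
Column-greedy (each instance in turn goes to its best remaining tenant) gives 10511 ops/s, worse by 1953.
Next-best assignment: Delta→Machine M5, Ridgeline→Machine M1, Umbra→Machine M6, Granite→Machine M7, Cove→Machine M2, Onyx→Machine M4 = 12434 ops/s.
Checked against all permutations: 12464 ops/s is optimal.

Max total: 12464 ops/s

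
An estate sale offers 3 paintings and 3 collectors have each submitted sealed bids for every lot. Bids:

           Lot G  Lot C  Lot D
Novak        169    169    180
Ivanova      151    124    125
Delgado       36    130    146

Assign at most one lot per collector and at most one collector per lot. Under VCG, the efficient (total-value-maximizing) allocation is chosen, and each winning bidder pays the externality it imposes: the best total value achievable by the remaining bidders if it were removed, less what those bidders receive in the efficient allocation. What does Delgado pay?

Efficient allocation: Novak→Lot C ($169), Ivanova→Lot G ($151), Delgado→Lot D ($146); total welfare W = $466.
Delgado receives Lot D at value $146, so the others get W − 146 = $320.
Without Delgado: best allocation of the remaining 2 bidders over all 3 lots is Novak→Lot D ($180), Ivanova→Lot G ($151), total $331.
VCG payment = (others' best without Delgado) − (others' welfare with Delgado) = 331 − 320 = $11.

Delgado pays $11.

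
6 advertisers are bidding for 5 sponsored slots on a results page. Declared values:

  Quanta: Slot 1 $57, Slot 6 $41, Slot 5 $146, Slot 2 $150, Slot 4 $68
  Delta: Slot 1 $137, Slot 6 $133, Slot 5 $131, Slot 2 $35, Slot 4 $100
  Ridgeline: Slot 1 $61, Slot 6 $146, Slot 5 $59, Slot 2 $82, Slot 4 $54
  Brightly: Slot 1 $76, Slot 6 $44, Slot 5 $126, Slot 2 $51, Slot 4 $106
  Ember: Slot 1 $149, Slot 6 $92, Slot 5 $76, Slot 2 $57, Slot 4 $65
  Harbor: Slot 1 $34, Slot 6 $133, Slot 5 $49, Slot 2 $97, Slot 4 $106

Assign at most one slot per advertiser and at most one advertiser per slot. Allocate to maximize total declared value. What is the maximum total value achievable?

Optimal: Ember→Slot 1 ($149), Ridgeline→Slot 6 ($146), Delta→Slot 5 ($131), Quanta→Slot 2 ($150), Brightly→Slot 4 ($106) — total 149+146+131+150+106 = $682.
Swapping Ember↔Quanta (Ember→Slot 2 $57, Quanta→Slot 1 $57) loses 185.

Max total: $682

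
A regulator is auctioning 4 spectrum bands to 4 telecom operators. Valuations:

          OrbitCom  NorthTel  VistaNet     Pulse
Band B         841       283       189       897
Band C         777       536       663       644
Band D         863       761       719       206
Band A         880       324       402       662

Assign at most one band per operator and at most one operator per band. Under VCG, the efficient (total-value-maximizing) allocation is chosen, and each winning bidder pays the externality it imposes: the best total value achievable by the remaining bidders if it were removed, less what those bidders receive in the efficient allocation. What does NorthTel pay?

NorthTel pays $56M.

Efficient allocation: OrbitCom→Band A ($880M), NorthTel→Band D ($761M), VistaNet→Band C ($663M), Pulse→Band B ($897M); total welfare W = $3201M.
NorthTel receives Band D at value $761M, so the others get W − 761 = $2440M.
Without NorthTel: best allocation of the remaining 3 bidders over all 4 bands is OrbitCom→Band A ($880M), VistaNet→Band D ($719M), Pulse→Band B ($897M), total $2496M.
VCG payment = (others' best without NorthTel) − (others' welfare with NorthTel) = 2496 − 2440 = $56M.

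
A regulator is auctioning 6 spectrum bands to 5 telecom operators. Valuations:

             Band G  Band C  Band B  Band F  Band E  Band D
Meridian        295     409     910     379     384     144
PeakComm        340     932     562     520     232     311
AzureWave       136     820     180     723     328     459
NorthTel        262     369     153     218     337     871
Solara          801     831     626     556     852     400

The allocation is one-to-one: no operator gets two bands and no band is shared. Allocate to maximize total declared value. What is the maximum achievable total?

Max total: $4288M

This is a one-to-one assignment (maximum-weight bipartite matching).
Optimal: Meridian→Band B ($910M), PeakComm→Band C ($932M), AzureWave→Band F ($723M), NorthTel→Band D ($871M), Solara→Band E ($852M) — total 910+932+723+871+852 = $4288M.
Column-greedy (each band in turn goes to its best remaining operator) gives $3703M, worse by 585.
No other one-to-one assignment exceeds $4288M.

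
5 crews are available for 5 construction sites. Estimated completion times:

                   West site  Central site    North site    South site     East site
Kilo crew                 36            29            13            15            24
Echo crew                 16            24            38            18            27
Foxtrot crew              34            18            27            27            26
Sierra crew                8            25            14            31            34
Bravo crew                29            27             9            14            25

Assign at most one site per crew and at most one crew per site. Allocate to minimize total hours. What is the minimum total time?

Min total: 77 hours

Optimal: Kilo crew→South site (15 hours), Echo crew→East site (27 hours), Foxtrot crew→Central site (18 hours), Sierra crew→West site (8 hours), Bravo crew→North site (9 hours) — total 15+27+18+8+9 = 77 hours.
Row-greedy (each crew in turn takes its cheapest remaining site) gives 103 hours, worse by 26.
Checked against all permutations: 77 hours is optimal.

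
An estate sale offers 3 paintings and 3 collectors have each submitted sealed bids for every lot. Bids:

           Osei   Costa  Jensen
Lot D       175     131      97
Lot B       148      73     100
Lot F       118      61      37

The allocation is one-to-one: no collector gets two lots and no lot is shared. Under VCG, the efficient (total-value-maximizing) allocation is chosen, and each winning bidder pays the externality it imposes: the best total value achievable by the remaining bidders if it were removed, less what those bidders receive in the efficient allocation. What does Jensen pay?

Efficient allocation: Osei→Lot F ($118), Costa→Lot D ($131), Jensen→Lot B ($100); total welfare W = $349.
Jensen receives Lot B at value $100, so the others get W − 100 = $249.
Without Jensen: best allocation of the remaining 2 bidders over all 3 lots is Osei→Lot B ($148), Costa→Lot D ($131), total $279.
VCG payment = (others' best without Jensen) − (others' welfare with Jensen) = 279 − 249 = $30.

Jensen pays $30.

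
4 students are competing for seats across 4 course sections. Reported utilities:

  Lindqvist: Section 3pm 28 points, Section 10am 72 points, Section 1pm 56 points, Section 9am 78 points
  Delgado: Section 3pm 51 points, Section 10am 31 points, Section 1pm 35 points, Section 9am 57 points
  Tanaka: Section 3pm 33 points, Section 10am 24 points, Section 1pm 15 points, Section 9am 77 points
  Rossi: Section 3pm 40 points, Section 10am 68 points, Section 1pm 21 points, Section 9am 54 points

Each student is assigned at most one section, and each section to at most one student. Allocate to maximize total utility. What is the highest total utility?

Optimal: Lindqvist→Section 1pm (56 points), Delgado→Section 3pm (51 points), Tanaka→Section 9am (77 points), Rossi→Section 10am (68 points) — total 56+51+77+68 = 252 points.
Column-greedy (each section in turn goes to its best remaining student) gives 221 points, worse by 31.

Maximum total: 252 points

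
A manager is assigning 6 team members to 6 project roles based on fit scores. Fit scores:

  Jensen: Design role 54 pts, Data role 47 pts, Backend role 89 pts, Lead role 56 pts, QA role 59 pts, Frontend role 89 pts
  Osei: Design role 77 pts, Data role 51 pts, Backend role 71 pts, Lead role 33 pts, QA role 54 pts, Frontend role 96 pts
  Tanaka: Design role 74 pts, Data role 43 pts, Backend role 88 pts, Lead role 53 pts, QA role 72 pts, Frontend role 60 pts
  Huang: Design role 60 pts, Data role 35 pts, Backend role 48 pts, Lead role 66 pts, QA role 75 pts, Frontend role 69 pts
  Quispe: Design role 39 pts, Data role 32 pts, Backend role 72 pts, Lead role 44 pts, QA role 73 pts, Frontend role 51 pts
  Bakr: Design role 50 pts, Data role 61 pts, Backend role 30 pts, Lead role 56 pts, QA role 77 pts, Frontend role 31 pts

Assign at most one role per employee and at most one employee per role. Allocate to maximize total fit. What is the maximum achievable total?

This is a one-to-one assignment (maximum-weight bipartite matching).
Optimal: Jensen→Backend role (89 pts), Osei→Frontend role (96 pts), Tanaka→Design role (74 pts), Huang→Lead role (66 pts), Quispe→QA role (73 pts), Bakr→Data role (61 pts) — total 89+96+74+66+73+61 = 459 pts.
Row-greedy (each employee in turn takes its best remaining role) gives 439 pts, worse by 20.
Checked against all permutations: 459 pts is optimal.

Maximum total: 459 pts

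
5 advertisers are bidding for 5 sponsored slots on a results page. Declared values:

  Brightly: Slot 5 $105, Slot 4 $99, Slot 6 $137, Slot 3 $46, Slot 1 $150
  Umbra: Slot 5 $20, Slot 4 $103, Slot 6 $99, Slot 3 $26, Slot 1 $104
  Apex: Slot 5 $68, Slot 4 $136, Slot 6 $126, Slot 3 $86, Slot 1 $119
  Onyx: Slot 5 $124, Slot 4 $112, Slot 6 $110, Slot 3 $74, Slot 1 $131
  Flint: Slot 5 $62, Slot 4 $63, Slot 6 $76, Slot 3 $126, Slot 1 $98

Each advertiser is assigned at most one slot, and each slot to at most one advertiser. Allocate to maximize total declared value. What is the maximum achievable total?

Optimal: Brightly→Slot 1 ($150), Umbra→Slot 6 ($99), Apex→Slot 4 ($136), Onyx→Slot 5 ($124), Flint→Slot 3 ($126) — total 150+99+136+124+126 = $635.
Checked against all permutations: $635 is optimal.

Max total: $635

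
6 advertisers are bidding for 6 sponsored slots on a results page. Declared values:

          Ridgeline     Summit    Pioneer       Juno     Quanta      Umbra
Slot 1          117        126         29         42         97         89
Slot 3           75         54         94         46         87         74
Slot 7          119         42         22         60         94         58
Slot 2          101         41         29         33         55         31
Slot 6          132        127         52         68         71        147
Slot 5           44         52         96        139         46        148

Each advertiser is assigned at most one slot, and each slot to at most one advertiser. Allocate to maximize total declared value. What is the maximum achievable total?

Max total: $701

Treat this as an assignment problem: match each advertiser to one slot.
Optimal: Ridgeline→Slot 2 ($101), Summit→Slot 1 ($126), Pioneer→Slot 3 ($94), Juno→Slot 5 ($139), Quanta→Slot 7 ($94), Umbra→Slot 6 ($147) — total 101+126+94+139+94+147 = $701.
Max-entry greedy (repeatedly take the single best remaining cell) gives $627, worse by 74.
Every other assignment is strictly worse.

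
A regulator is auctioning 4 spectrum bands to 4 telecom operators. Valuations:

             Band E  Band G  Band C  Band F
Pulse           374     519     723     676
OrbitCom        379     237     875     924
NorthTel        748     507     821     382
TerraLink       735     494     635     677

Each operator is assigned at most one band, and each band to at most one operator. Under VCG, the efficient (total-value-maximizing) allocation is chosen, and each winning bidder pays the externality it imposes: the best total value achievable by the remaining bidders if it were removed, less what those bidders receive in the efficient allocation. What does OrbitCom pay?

Efficient allocation: Pulse→Band G ($519M), OrbitCom→Band F ($924M), NorthTel→Band C ($821M), TerraLink→Band E ($735M); total welfare W = $2999M.
OrbitCom receives Band F at value $924M, so the others get W − 924 = $2075M.
Without OrbitCom: best allocation of the remaining 3 bidders over all 4 bands is Pulse→Band F ($676M), NorthTel→Band C ($821M), TerraLink→Band E ($735M), total $2232M.
VCG payment = (others' best without OrbitCom) − (others' welfare with OrbitCom) = 2232 − 2075 = $157M.

OrbitCom pays $157M.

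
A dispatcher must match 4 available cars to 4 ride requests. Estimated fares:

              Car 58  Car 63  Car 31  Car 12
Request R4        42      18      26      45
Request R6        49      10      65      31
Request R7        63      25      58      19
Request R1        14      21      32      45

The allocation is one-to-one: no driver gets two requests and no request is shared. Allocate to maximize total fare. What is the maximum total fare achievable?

Maximum total: $194

Treat this as an assignment problem: match each driver to one request.
Optimal: Car 58→Request R7 ($63), Car 63→Request R1 ($21), Car 31→Request R6 ($65), Car 12→Request R4 ($45) — total 63+21+65+45 = $194.
Swapping Car 63↔Car 12 (Car 63→Request R4 $18, Car 12→Request R1 $45) loses 3.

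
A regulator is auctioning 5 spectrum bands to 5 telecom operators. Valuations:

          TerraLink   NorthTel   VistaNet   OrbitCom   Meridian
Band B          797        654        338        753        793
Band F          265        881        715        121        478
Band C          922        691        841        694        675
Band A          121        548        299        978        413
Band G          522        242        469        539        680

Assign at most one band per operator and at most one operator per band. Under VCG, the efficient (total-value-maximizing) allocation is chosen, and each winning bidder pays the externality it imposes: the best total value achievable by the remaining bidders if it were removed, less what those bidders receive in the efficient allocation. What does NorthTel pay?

Efficient allocation: TerraLink→Band B ($797M), NorthTel→Band F ($881M), VistaNet→Band C ($841M), OrbitCom→Band A ($978M), Meridian→Band G ($680M); total welfare W = $4177M.
NorthTel receives Band F at value $881M, so the others get W − 881 = $3296M.
Without NorthTel: best allocation of the remaining 4 bidders over all 5 bands is TerraLink→Band C ($922M), VistaNet→Band F ($715M), OrbitCom→Band A ($978M), Meridian→Band B ($793M), total $3408M.
VCG payment = (others' best without NorthTel) − (others' welfare with NorthTel) = 3408 − 3296 = $112M.

NorthTel pays $112M.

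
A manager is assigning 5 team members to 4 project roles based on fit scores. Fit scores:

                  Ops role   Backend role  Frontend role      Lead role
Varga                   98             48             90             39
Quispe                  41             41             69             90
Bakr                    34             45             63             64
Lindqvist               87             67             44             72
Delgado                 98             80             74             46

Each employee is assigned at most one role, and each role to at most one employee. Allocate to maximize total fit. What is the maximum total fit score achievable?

Optimal: Lindqvist→Ops role (87 pts), Delgado→Backend role (80 pts), Varga→Frontend role (90 pts), Quispe→Lead role (90 pts) — total 87+80+90+90 = 347 pts.
Next-best assignment: Delgado→Ops role, Lindqvist→Backend role, Varga→Frontend role, Quispe→Lead role = 345 pts.

Maximum total: 347 pts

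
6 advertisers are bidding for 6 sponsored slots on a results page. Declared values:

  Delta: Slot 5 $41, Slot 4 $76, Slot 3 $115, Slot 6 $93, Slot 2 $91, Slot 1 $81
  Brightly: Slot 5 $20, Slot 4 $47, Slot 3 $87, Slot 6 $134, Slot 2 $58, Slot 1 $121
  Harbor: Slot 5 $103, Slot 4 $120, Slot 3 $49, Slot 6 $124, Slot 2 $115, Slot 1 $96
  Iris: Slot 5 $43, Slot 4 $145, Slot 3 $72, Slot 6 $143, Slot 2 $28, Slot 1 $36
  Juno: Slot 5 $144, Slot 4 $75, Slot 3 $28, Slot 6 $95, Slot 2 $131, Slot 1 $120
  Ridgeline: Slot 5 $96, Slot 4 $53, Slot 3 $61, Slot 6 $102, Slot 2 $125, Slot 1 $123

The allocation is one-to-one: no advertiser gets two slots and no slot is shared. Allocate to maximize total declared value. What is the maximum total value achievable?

Optimal: Delta→Slot 3 ($115), Brightly→Slot 6 ($134), Harbor→Slot 2 ($115), Iris→Slot 4 ($145), Juno→Slot 5 ($144), Ridgeline→Slot 1 ($123) — total 115+134+115+145+144+123 = $776.
Column-greedy (each slot in turn goes to its best remaining advertiser) gives $759, worse by 17.
Swapping Iris↔Harbor (Iris→Slot 2 $28, Harbor→Slot 4 $120) loses 112.

Max total: $776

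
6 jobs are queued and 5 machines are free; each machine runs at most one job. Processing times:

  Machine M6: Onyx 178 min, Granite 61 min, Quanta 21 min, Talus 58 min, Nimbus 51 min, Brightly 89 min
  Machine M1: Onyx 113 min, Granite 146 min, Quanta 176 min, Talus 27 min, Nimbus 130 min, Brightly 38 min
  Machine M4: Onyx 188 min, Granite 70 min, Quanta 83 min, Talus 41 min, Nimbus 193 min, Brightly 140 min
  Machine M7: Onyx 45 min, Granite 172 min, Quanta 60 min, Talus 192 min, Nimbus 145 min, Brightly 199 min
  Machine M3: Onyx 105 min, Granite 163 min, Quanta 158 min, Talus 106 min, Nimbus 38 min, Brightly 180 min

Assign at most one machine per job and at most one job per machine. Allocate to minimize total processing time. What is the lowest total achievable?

Optimal: Quanta→Machine M6 (21 min), Brightly→Machine M1 (38 min), Talus→Machine M4 (41 min), Onyx→Machine M7 (45 min), Nimbus→Machine M3 (38 min) — total 21+38+41+45+38 = 183 min.
Swapping Talus↔Onyx (Talus→Machine M7 192 min, Onyx→Machine M4 188 min) adds 294.
No other one-to-one assignment undercuts 183 min.

Min total: 183 min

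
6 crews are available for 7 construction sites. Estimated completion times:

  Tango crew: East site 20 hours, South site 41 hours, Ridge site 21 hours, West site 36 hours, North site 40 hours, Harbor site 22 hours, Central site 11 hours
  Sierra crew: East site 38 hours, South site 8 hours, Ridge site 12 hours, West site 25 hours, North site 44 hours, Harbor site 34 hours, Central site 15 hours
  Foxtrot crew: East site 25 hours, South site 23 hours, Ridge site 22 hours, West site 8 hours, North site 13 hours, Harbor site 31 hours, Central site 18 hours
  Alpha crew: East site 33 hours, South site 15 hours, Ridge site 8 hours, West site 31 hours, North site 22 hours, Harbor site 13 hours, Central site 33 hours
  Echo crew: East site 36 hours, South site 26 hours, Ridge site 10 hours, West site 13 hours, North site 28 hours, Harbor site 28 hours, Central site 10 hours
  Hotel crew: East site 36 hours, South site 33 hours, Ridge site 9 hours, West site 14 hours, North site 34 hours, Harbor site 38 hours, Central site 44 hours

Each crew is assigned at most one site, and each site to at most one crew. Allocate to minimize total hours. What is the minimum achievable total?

Min total: 67 hours

Optimal: Tango crew→Central site (11 hours), Sierra crew→South site (8 hours), Foxtrot crew→North site (13 hours), Alpha crew→Harbor site (13 hours), Echo crew→West site (13 hours), Hotel crew→Ridge site (9 hours) — total 11+8+13+13+13+9 = 67 hours.
Row-greedy (each crew in turn takes its cheapest remaining site) gives 99 hours, worse by 32.
Next-best assignment: Tango crew→East site, Sierra crew→South site, Foxtrot crew→West site, Alpha crew→Harbor site, Echo crew→Central site, Hotel crew→Ridge site = 68 hours.
Swapping Echo crew↔Hotel crew (Echo crew→Ridge site 10 hours, Hotel crew→West site 14 hours) adds 2.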